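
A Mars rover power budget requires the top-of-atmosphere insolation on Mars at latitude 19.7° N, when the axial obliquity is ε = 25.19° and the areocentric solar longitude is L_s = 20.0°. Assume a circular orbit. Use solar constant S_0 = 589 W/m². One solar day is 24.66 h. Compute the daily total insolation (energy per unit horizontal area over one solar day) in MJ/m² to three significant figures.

sin δ = sin 25.19° × sin 20.0° = 0.14557, so δ = +8.370°.
cos h₀ = −tan(+19.7°) tan(+8.370°) = -0.0527, h₀ = 1.6235 rad.
Bracket: h₀ sin ϕ sin δ + cos ϕ cos δ sin h₀ = 1.6235×0.33710×0.14557 + 0.94147×0.98935×0.99861 = 0.079668 + 0.930149 = 1.009817.
Q̄ = (S_0/π) × [bracket] = (589/π) × 1.009817 = 189.33 W/m².
Daily total = Q̄ × 24.66 h × 3600 s/h = 189.33 × 24.66 × 3600 / 10⁶ = 16.81 MJ/m².

16.8 MJ/m²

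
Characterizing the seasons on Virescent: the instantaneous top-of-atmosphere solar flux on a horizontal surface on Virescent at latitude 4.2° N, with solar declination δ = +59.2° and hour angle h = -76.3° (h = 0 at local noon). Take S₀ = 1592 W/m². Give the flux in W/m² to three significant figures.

293 W/m²

cos θ_z = sin φ sin δ + cos φ cos δ cos h = 0.062909 + 0.120946 = 0.183855.
Flux = S₀ · cos θ_z = 1592 × 0.183855 = 292.7 W/m².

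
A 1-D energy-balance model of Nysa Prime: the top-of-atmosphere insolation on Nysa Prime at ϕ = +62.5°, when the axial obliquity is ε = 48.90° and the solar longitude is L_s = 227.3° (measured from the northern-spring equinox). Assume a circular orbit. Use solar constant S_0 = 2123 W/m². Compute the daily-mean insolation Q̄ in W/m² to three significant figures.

Solar declination: sin δ = sin ε · sin L_s = sin 48.90° × sin 227.3° = -0.55380, so δ = -33.628°.
cos h₀ = −tan(+62.5°) tan(-33.628°) = 1.2777 ≥ 1 ⇒ polar night, h₀ = 0 and Q̄ = 0.

Q̄ ≈ 0.00 W/m²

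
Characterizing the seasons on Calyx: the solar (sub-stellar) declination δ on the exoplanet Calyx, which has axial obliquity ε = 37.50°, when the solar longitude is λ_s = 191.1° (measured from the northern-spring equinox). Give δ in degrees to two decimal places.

δ = -6.73°

sin δ = sin ε · sin λ_s = sin 37.50° × sin 191.1° = -0.117200.
δ = arcsin(-0.117200) = -6.73°.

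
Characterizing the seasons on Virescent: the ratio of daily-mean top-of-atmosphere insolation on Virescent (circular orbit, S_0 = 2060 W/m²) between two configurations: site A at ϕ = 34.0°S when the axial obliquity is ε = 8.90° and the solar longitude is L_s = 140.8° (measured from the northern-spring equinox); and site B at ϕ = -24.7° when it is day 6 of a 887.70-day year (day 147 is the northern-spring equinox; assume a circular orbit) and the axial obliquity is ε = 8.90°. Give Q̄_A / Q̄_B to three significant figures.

Q̄_A / Q̄_B ≈ 0.750

— Configuration A (ϕ=-34.0°):
Solar declination: sin δ = sin ε · sin L_s = sin 8.90° × sin 140.8° = 0.09778, so δ = +5.611°.
cos h₀ = −tan(-34.0°) tan(+5.611°) = 0.0663, h₀ = 1.5045 rad.
Bracket: h₀ sin ϕ sin δ + cos ϕ cos δ sin h₀ = 1.5045×-0.55919×0.09778 + 0.82904×0.99521×0.99780 = -0.082262 + 0.823254 = 0.740992.
Q̄ = (S_0/π) × [bracket] = (2060/π) × 0.740992 = 485.88 W/m².
— Configuration B (ϕ=-24.7°):
Solar longitude: L_s = 360° × (6 − 147)/887.70 = -57.181°, i.e. -57.181° + 360° = 302.819°.
sin δ = sin 8.90° × sin 302.819° = -0.13002, so δ = -7.471°.
cos h₀ = −tan(-24.7°) tan(-7.471°) = -0.0603, h₀ = 1.6311 rad.
Bracket: h₀ sin ϕ sin δ + cos ϕ cos δ sin h₀ = 1.6311×-0.41787×-0.13002 + 0.90851×0.99151×0.99818 = 0.088620 + 0.899157 = 0.987777.
Q̄ = (S_0/π) × [bracket] = (2060/π) × 0.987777 = 647.70 W/m².
Ratio Q̄_A / Q̄_B = 485.88 / 647.70 = 0.7502.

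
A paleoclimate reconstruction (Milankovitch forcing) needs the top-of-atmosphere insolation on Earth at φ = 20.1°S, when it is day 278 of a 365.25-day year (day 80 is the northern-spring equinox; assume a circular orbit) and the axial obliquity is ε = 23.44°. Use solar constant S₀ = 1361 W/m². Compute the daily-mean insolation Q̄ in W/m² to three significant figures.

Q̄ ≈ 429 W/m²

Solar longitude: λ_s = 360° × (278 − 80)/365.25 = 195.154°.
sin δ = sin 23.44° × sin 195.154° = -0.10399, so δ = -5.969°.
cos H₀ = −tan(-20.1°) tan(-5.969°) = -0.0383, H₀ = 1.6091 rad.
Bracket: H₀ sin φ sin δ + cos φ cos δ sin H₀ = 1.6091×-0.34366×-0.10399 + 0.93909×0.99458×0.99927 = 0.057505 + 0.933318 = 0.990823.
Q̄ = (S₀/π) × [bracket] = (1361/π) × 0.990823 = 429.2 W/m².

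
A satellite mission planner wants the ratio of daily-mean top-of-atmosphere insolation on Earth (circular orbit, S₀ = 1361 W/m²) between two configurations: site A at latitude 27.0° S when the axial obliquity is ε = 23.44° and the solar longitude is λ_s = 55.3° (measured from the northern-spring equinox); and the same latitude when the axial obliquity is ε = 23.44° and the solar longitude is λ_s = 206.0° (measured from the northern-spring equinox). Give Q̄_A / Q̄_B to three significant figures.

— Configuration A (φ=-27.0°):
Solar declination: sin δ = sin ε · sin λ_s = sin 23.44° × sin 55.3° = 0.32704, so δ = +19.089°.
cos H₀ = −tan(-27.0°) tan(+19.089°) = 0.1763, H₀ = 1.3935 rad.
Bracket: H₀ sin φ sin δ + cos φ cos δ sin H₀ = 1.3935×-0.45399×0.32704 + 0.89101×0.94501×0.98433 = -0.206897 + 0.828819 = 0.621922.
Q̄ = (S₀/π) × [bracket] = (1361/π) × 0.621922 = 269.43 W/m².
— Configuration B (φ=-27.0°):
Solar declination: sin δ = sin ε · sin λ_s = sin 23.44° × sin 206.0° = -0.17438, so δ = -10.043°.
cos H₀ = −tan(-27.0°) tan(-10.043°) = -0.0902, H₀ = 1.6612 rad.
Bracket: H₀ sin φ sin δ + cos φ cos δ sin H₀ = 1.6612×-0.45399×-0.17438 + 0.89101×0.98468×0.99592 = 0.131512 + 0.873780 = 1.005292.
Q̄ = (S₀/π) × [bracket] = (1361/π) × 1.005292 = 435.51 W/m².
Ratio Q̄_A / Q̄_B = 269.43 / 435.51 = 0.6187.

Q̄_A / Q̄_B ≈ 0.619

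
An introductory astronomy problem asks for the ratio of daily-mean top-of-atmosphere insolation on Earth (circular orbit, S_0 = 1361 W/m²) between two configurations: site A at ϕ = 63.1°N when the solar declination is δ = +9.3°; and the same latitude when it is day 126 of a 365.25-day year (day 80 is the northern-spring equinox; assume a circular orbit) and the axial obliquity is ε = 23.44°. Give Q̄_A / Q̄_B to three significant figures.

Q̄_A / Q̄_B ≈ 0.769

— Configuration A (ϕ=+63.1°):
cos h₀ = −tan(+63.1°) tan(+9.300°) = -0.3228, h₀ = 1.8995 rad.
Bracket: h₀ sin ϕ sin δ + cos ϕ cos δ sin h₀ = 1.8995×0.89180×0.16160 + 0.45243×0.98686×0.94647 = 0.273746 + 0.422585 = 0.696331.
Q̄ = (S_0/π) × [bracket] = (1361/π) × 0.696331 = 301.66 W/m².
— Configuration B (ϕ=+63.1°):
Solar longitude: L_s = 360° × (126 − 80)/365.25 = 45.339°.
sin δ = sin 23.44° × sin 45.339° = 0.28294, so δ = +16.436°.
cos h₀ = −tan(+63.1°) tan(+16.436°) = -0.5815, h₀ = 2.1913 rad.
Bracket: h₀ sin ϕ sin δ + cos ϕ cos δ sin h₀ = 2.1913×0.89180×0.28294 + 0.45243×0.95914×0.81358 = 0.552922 + 0.353048 = 0.905970.
Q̄ = (S_0/π) × [bracket] = (1361/π) × 0.905970 = 392.48 W/m².
Ratio Q̄_A / Q̄_B = 301.66 / 392.48 = 0.7686.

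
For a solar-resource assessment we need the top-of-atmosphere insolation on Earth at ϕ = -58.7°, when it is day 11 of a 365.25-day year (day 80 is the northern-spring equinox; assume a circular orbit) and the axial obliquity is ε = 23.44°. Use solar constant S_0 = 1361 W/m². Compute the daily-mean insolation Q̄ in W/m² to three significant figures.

Solar longitude: L_s = 360° × (11 − 80)/365.25 = -68.008°, i.e. -68.008° + 360° = 291.992°.
sin δ = sin 23.44° × sin 291.992° = -0.36884, so δ = -21.644°.
cos h₀ = −tan(-58.7°) tan(-21.644°) = -0.6527, h₀ = 2.2819 rad.
Bracket: h₀ sin ϕ sin δ + cos ϕ cos δ sin h₀ = 2.2819×-0.85446×-0.36884 + 0.51952×0.92949×0.75765 = 0.719161 + 0.365861 = 1.085022.
Q̄ = (S_0/π) × [bracket] = (1361/π) × 1.085022 = 470.1 W/m².

Q̄ ≈ 470 W/m²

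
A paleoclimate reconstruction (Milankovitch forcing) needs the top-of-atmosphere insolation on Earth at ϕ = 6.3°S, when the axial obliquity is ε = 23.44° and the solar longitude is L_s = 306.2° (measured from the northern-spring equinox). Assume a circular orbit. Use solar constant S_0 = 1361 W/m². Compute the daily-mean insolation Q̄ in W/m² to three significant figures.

Solar declination: sin δ = sin ε · sin L_s = sin 23.44° × sin 306.2° = -0.32100, so δ = -18.723°.
cos h₀ = −tan(-6.3°) tan(-18.723°) = -0.0374, h₀ = 1.6082 rad.
Bracket: h₀ sin ϕ sin δ + cos ϕ cos δ sin h₀ = 1.6082×-0.10973×-0.32100 + 0.99396×0.94708×0.99930 = 0.056646 + 0.940701 = 0.997347.
Q̄ = (S_0/π) × [bracket] = (1361/π) × 0.997347 = 432.1 W/m².

Q̄ ≈ 432 W/m²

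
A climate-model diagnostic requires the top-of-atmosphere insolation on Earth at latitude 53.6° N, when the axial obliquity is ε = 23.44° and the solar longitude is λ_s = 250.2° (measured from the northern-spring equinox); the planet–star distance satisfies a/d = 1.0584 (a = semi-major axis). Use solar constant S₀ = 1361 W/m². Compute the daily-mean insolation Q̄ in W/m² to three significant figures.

Q̄ ≈ 78.5 W/m²

Solar declination: sin δ = sin ε · sin λ_s = sin 23.44° × sin 250.2° = -0.37427, so δ = -21.979°.
cos H₀ = −tan(+53.6°) tan(-21.979°) = 0.5474, H₀ = 0.9915 rad.
Bracket: H₀ sin φ sin δ + cos φ cos δ sin H₀ = 0.9915×0.80489×-0.37427 + 0.59342×0.92732×0.83685 = -0.298686 + 0.460510 = 0.161824.
Inverse-square distance factor (a/d)² = 1.0584² = 1.120211.
Q̄ = (S₀/π) × 1.120211 × [bracket] = (1361/π) × 1.120211 × 0.161824 = 78.53 W/m².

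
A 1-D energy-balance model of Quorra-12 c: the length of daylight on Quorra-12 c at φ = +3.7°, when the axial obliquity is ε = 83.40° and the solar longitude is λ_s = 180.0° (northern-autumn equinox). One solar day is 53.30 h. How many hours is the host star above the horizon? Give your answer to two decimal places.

Solar declination: sin δ = sin ε · sin λ_s = sin 83.40° × sin 180.0° = 0.00000, so δ = +0.000°.
cos H₀ = −tan φ · tan δ = −tan(+3.7°) × tan(+0.000°) = -0.0000, so H₀ = 1.5708 rad = 90.00°.
Daylight = 2H₀/(2π) × 53.30 h = (1.5708/π) × 53.30 = 26.65 h.

26.65 h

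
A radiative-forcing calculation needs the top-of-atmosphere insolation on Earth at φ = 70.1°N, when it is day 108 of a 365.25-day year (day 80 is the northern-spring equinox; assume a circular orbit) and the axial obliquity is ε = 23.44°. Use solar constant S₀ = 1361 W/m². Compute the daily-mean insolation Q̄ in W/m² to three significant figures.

Q̄ ≈ 283 W/m²

Solar longitude: λ_s = 360° × (108 − 80)/365.25 = 27.598°.
sin δ = sin 23.44° × sin 27.598° = 0.18428, so δ = +10.619°.
cos H₀ = −tan(+70.1°) tan(+10.619°) = -0.5179, H₀ = 2.1152 rad.
Bracket: H₀ sin φ sin δ + cos φ cos δ sin H₀ = 2.1152×0.94029×0.18428 + 0.34038×0.98287×0.85542 = 0.366515 + 0.286180 = 0.652695.
Q̄ = (S₀/π) × [bracket] = (1361/π) × 0.652695 = 282.8 W/m².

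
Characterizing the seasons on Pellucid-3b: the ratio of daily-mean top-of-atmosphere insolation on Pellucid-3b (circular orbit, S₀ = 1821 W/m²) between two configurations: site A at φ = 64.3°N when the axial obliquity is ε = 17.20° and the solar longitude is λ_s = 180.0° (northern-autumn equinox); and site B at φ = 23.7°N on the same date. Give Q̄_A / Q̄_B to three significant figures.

— Configuration A (φ=+64.3°):
Solar declination: sin δ = sin ε · sin λ_s = sin 17.20° × sin 180.0° = 0.00000, so δ = +0.000°.
cos H₀ = −tan(+64.3°) tan(+0.000°) = -0.0000, H₀ = 1.5708 rad.
Bracket: H₀ sin φ sin δ + cos φ cos δ sin H₀ = 1.5708×0.90108×0.00000 + 0.43366×1.00000×1.00000 = 0.000000 + 0.433660 = 0.433660.
Q̄ = (S₀/π) × [bracket] = (1821/π) × 0.433660 = 251.37 W/m².
— Configuration B (φ=+23.7°):
cos H₀ = −tan(+23.7°) tan(+0.000°) = -0.0000, H₀ = 1.5708 rad.
Bracket: H₀ sin φ sin δ + cos φ cos δ sin H₀ = 1.5708×0.40195×0.00000 + 0.91566×1.00000×1.00000 = 0.000000 + 0.915660 = 0.915660.
Q̄ = (S₀/π) × [bracket] = (1821/π) × 0.915660 = 530.76 W/m².
Ratio Q̄_A / Q̄_B = 251.37 / 530.76 = 0.4736.

Q̄_A / Q̄_B ≈ 0.474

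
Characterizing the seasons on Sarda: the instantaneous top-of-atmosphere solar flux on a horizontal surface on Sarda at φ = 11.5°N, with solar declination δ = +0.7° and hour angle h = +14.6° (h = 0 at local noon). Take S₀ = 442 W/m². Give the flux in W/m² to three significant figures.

cos θ_z = sin φ sin δ + cos φ cos δ cos h = 0.002436 + 0.948211 = 0.950647.
Flux = S₀ · cos θ_z = 442 × 0.950647 = 420.2 W/m².

420 W/m²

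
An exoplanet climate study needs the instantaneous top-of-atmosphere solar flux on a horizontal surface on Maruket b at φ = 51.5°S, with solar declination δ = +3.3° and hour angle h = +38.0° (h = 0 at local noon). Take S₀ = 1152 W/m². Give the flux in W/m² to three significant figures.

512 W/m²

cos θ_z = sin φ sin δ + cos φ cos δ cos h = -0.045050 + 0.489735 = 0.444685.
Flux = S₀ · cos θ_z = 1152 × 0.444685 = 512.3 W/m².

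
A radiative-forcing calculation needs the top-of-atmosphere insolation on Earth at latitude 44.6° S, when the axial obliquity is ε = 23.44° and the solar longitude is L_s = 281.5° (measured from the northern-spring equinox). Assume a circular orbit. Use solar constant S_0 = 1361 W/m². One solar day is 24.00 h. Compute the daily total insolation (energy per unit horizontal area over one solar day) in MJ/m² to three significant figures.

Solar declination: sin δ = sin ε · sin L_s = sin 23.44° × sin 281.5° = -0.38980, so δ = -22.942°.
cos h₀ = −tan(-44.6°) tan(-22.942°) = -0.4174, h₀ = 2.0014 rad.
Bracket: h₀ sin ϕ sin δ + cos ϕ cos δ sin h₀ = 2.0014×-0.70215×-0.38980 + 0.71203×0.92090×0.90872 = 0.547779 + 0.595855 = 1.143634.
Q̄ = (S_0/π) × [bracket] = (1361/π) × 1.143634 = 495.44 W/m².
Daily total = Q̄ × 24.00 h × 3600 s/h = 495.44 × 24.00 × 3600 / 10⁶ = 42.81 MJ/m².

42.8 MJ/m²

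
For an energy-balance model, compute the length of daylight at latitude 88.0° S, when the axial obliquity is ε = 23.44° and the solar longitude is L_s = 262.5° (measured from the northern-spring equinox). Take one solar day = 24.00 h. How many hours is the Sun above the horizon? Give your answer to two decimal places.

Solar declination: sin δ = sin ε · sin L_s = sin 23.44° × sin 262.5° = -0.39439, so δ = -23.228°.
Sunrise equation: cos h₀ = −tan ϕ · tan δ = -12.2899 ≤ −1, so the Sun never sets (polar day) and h₀ = π.
Daylight = 2h₀/(2π) × 24.00 h = (3.1416/π) × 24.00 = 24.00 h.

24.00 h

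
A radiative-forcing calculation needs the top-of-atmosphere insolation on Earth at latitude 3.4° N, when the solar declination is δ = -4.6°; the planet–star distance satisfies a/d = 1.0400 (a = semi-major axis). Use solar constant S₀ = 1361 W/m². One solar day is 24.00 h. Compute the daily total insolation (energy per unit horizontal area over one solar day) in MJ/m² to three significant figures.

cos H₀ = −tan(+3.4°) tan(-4.600°) = 0.0048, H₀ = 1.5660 rad.
Bracket: H₀ sin φ sin δ + cos φ cos δ sin H₀ = 1.5660×0.05931×-0.08020 + 0.99824×0.99678×0.99999 = -0.007449 + 0.995016 = 0.987567.
Inverse-square distance factor (a/d)² = 1.0400² = 1.081600.
Q̄ = (S₀/π) × 1.081600 × [bracket] = (1361/π) × 1.081600 × 0.987567 = 462.74 W/m².
Daily total = Q̄ × 24.00 h × 3600 s/h = 462.74 × 24.00 × 3600 / 10⁶ = 39.98 MJ/m².

40.0 MJ/m²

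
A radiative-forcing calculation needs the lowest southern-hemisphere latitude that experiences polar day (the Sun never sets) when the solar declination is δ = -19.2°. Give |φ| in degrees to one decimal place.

Polar day requires cos H₀ = −tan φ tan δ ≤ −1, i.e. tan φ tan δ ≥ 1.
The boundary is |tan φ| · |tan δ| = 1, so |φ| = 90° − |δ| = 90° − 19.2° = 70.8° in the southern hemisphere.

|φ| = 70.8°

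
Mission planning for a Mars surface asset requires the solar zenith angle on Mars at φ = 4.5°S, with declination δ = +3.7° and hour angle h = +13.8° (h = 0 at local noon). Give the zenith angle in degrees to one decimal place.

cos θ_z = sin φ sin δ + cos φ cos δ cos h = -0.005063 + 0.966123 = 0.961060.
θ_z = arccos(0.961060) = 16.0°.

θ_z = 16.0°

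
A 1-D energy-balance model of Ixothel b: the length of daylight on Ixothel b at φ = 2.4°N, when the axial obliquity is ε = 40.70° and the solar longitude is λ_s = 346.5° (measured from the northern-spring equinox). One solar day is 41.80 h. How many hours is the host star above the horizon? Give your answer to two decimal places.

20.81 h

Solar declination: sin δ = sin ε · sin λ_s = sin 40.70° × sin 346.5° = -0.15223, so δ = -8.756°.
cos H₀ = −tan φ · tan δ = −tan(+2.4°) × tan(-8.756°) = 0.0065, so H₀ = 1.5643 rad = 89.63°.
Daylight = 2H₀/(2π) × 41.80 h = (1.5643/π) × 41.80 = 20.81 h.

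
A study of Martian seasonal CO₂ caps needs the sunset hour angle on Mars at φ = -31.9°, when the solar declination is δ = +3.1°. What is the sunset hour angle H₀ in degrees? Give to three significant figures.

cos H₀ = −tan φ · tan δ = −tan(-31.9°) × tan(+3.100°) = 0.0337, so H₀ = 1.5371 rad = 88.07°.

H₀ = 88.1°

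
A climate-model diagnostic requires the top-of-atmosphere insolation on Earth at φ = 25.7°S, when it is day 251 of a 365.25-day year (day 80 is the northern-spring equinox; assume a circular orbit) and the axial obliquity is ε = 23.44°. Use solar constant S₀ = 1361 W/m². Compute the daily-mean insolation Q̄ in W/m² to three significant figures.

Solar longitude: λ_s = 360° × (251 − 80)/365.25 = 168.542°.
sin δ = sin 23.44° × sin 168.542° = 0.07902, so δ = +4.532°.
cos H₀ = −tan(-25.7°) tan(+4.532°) = 0.0381, H₀ = 1.5326 rad.
Bracket: H₀ sin φ sin δ + cos φ cos δ sin H₀ = 1.5326×-0.43366×0.07902 + 0.90108×0.99687×0.99927 = -0.052519 + 0.897604 = 0.845085.
Q̄ = (S₀/π) × [bracket] = (1361/π) × 0.845085 = 366.1 W/m².

Q̄ ≈ 366 W/m²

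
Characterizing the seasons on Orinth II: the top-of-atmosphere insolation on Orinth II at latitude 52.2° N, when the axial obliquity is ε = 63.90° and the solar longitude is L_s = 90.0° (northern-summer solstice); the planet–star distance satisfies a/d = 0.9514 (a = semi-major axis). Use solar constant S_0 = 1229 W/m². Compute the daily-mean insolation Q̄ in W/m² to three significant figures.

Solar declination: sin δ = sin ε · sin L_s = sin 63.90° × sin 90.0° = 0.89803, so δ = +63.900°.
cos h₀ = −tan(+52.2°) tan(+63.900°) = -2.6316 ≤ −1 ⇒ polar day, h₀ = π.
Bracket: h₀ sin ϕ sin δ + cos ϕ cos δ sin h₀ = 3.1416×0.79016×0.89803 + 0.61291×0.43994×0.00000 = 2.229240 + 0.000000 = 2.229240.
Inverse-square distance factor (a/d)² = 0.9514² = 0.905162.
Q̄ = (S_0/π) × 0.905162 × [bracket] = (1229/π) × 0.905162 × 2.229240 = 789.4 W/m².

Q̄ ≈ 789 W/m²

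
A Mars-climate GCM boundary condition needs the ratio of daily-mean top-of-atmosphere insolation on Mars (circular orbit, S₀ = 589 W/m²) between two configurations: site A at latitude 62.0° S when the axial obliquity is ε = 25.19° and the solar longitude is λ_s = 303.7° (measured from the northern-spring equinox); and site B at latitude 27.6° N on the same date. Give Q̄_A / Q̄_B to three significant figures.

— Configuration A (φ=-62.0°):
Solar declination: sin δ = sin ε · sin λ_s = sin 25.19° × sin 303.7° = -0.35410, so δ = -20.738°.
cos H₀ = −tan(-62.0°) tan(-20.738°) = -0.7121, H₀ = 2.3633 rad.
Bracket: H₀ sin φ sin δ + cos φ cos δ sin H₀ = 2.3633×-0.88295×-0.35410 + 0.46947×0.93521×0.70208 = 0.738892 + 0.308250 = 1.047142.
Q̄ = (S₀/π) × [bracket] = (589/π) × 1.047142 = 196.32 W/m².
— Configuration B (φ=+27.6°):
cos H₀ = −tan(+27.6°) tan(-20.738°) = 0.1979, H₀ = 1.3715 rad.
Bracket: H₀ sin φ sin δ + cos φ cos δ sin H₀ = 1.3715×0.46330×-0.35410 + 0.88620×0.93521×0.98021 = -0.225001 + 0.812381 = 0.587380.
Q̄ = (S₀/π) × [bracket] = (589/π) × 0.587380 = 110.12 W/m².
Ratio Q̄_A / Q̄_B = 196.32 / 110.12 = 1.783.

Q̄_A / Q̄_B ≈ 1.78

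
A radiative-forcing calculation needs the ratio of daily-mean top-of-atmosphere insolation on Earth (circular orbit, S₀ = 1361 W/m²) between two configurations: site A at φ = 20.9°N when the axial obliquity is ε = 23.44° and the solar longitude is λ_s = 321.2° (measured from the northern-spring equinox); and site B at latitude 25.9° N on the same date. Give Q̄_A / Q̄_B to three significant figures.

— Configuration A (φ=+20.9°):
Solar declination: sin δ = sin ε · sin λ_s = sin 23.44° × sin 321.2° = -0.24926, so δ = -14.433°.
cos H₀ = −tan(+20.9°) tan(-14.433°) = 0.0983, H₀ = 1.4724 rad.
Bracket: H₀ sin φ sin δ + cos φ cos δ sin H₀ = 1.4724×0.35674×-0.24926 + 0.93420×0.96844×0.99516 = -0.130927 + 0.900338 = 0.769411.
Q̄ = (S₀/π) × [bracket] = (1361/π) × 0.769411 = 333.32 W/m².
— Configuration B (φ=+25.9°):
cos H₀ = −tan(+25.9°) tan(-14.433°) = 0.1250, H₀ = 1.4455 rad.
Bracket: H₀ sin φ sin δ + cos φ cos δ sin H₀ = 1.4455×0.43680×-0.24926 + 0.89956×0.96844×0.99216 = -0.157381 + 0.864340 = 0.706959.
Q̄ = (S₀/π) × [bracket] = (1361/π) × 0.706959 = 306.27 W/m².
Ratio Q̄_A / Q̄_B = 333.32 / 306.27 = 1.088.

Q̄_A / Q̄_B ≈ 1.09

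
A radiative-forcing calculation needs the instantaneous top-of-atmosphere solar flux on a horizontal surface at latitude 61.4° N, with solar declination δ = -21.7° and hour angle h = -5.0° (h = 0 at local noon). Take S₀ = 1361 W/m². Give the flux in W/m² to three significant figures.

161 W/m²

cos θ_z = sin φ sin δ + cos φ cos δ cos h = -0.324631 + 0.443076 = 0.118445.
Flux = S₀ · cos θ_z = 1361 × 0.118445 = 161.2 W/m².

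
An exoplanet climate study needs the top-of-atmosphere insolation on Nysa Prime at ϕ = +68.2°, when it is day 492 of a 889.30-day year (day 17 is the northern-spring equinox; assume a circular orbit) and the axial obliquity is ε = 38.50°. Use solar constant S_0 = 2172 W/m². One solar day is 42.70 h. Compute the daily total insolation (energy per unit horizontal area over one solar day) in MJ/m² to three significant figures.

Solar longitude: L_s = 360° × (492 − 17)/889.30 = 192.286°.
sin δ = sin 38.50° × sin 192.286° = -0.13247, so δ = -7.612°.
cos h₀ = −tan(+68.2°) tan(-7.612°) = 0.3341, h₀ = 1.2301 rad.
Bracket: h₀ sin ϕ sin δ + cos ϕ cos δ sin h₀ = 1.2301×0.92849×-0.13247 + 0.37137×0.99119×0.94253 = -0.151299 + 0.346944 = 0.195645.
Q̄ = (S_0/π) × [bracket] = (2172/π) × 0.195645 = 135.26 W/m².
Daily total = Q̄ × 42.70 h × 3600 s/h = 135.26 × 42.70 × 3600 / 10⁶ = 20.79 MJ/m².

20.8 MJ/m²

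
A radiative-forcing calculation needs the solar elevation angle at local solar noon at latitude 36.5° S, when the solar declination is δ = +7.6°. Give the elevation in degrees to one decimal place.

At local noon the hour angle is zero, so the zenith angle equals |ϕ − δ| = |-36.5° − (+7.600°)| = 44.100°.
Elevation = 90° − 44.100° = 45.9°.

45.9°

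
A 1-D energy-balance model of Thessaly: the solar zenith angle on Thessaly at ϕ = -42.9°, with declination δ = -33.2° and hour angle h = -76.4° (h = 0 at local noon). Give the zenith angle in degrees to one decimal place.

θ_z = 58.9°

cos θ_z = sin ϕ sin δ + cos ϕ cos δ cos h = 0.372738 + 0.144134 = 0.516872.
θ_z = arccos(0.516872) = 58.9°.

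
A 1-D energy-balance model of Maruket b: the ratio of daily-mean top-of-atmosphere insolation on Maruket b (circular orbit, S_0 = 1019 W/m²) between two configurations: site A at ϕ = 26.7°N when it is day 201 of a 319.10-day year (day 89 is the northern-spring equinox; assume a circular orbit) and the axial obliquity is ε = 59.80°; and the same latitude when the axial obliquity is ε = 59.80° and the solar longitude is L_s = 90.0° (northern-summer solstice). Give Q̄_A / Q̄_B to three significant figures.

Q̄_A / Q̄_B ≈ 0.975

— Configuration A (ϕ=+26.7°):
Solar longitude: L_s = 360° × (201 − 89)/319.10 = 126.355°.
sin δ = sin 59.80° × sin 126.355° = 0.69605, so δ = +44.111°.
cos h₀ = −tan(+26.7°) tan(+44.111°) = -0.4876, h₀ = 2.0801 rad.
Bracket: h₀ sin ϕ sin δ + cos ϕ cos δ sin h₀ = 2.0801×0.44932×0.69605 + 0.89337×0.71799×0.87308 = 0.650550 + 0.560020 = 1.210570.
Q̄ = (S_0/π) × [bracket] = (1019/π) × 1.210570 = 392.66 W/m².
— Configuration B (ϕ=+26.7°):
Solar declination: sin δ = sin ε · sin L_s = sin 59.80° × sin 90.0° = 0.86427, so δ = +59.800°.
cos h₀ = −tan(+26.7°) tan(+59.800°) = -0.8642, h₀ = 2.6143 rad.
Bracket: h₀ sin ϕ sin δ + cos ϕ cos δ sin h₀ = 2.6143×0.44932×0.86427 + 0.89337×0.50302×0.50323 = 1.015221 + 0.226143 = 1.241364.
Q̄ = (S_0/π) × [bracket] = (1019/π) × 1.241364 = 402.65 W/m².
Ratio Q̄_A / Q̄_B = 392.66 / 402.65 = 0.9752.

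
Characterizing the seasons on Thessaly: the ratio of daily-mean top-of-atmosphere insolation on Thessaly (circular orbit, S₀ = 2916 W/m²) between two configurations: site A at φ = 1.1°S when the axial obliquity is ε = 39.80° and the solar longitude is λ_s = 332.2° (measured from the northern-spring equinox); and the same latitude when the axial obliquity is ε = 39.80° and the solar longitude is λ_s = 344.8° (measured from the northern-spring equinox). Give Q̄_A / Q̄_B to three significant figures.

Q̄_A / Q̄_B ≈ 0.972

— Configuration A (φ=-1.1°):
Solar declination: sin δ = sin ε · sin λ_s = sin 39.80° × sin 332.2° = -0.29854, so δ = -17.370°.
cos H₀ = −tan(-1.1°) tan(-17.370°) = -0.0060, H₀ = 1.5768 rad.
Bracket: H₀ sin φ sin δ + cos φ cos δ sin H₀ = 1.5768×-0.01920×-0.29854 + 0.99982×0.95440×0.99998 = 0.009038 + 0.954209 = 0.963247.
Q̄ = (S₀/π) × [bracket] = (2916/π) × 0.963247 = 894.08 W/m².
— Configuration B (φ=-1.1°):
Solar declination: sin δ = sin ε · sin λ_s = sin 39.80° × sin 344.8° = -0.16783, so δ = -9.662°.
cos H₀ = −tan(-1.1°) tan(-9.662°) = -0.0033, H₀ = 1.5741 rad.
Bracket: H₀ sin φ sin δ + cos φ cos δ sin H₀ = 1.5741×-0.01920×-0.16783 + 0.99982×0.98582×0.99999 = 0.005072 + 0.985633 = 0.990705.
Q̄ = (S₀/π) × [bracket] = (2916/π) × 0.990705 = 919.56 W/m².
Ratio Q̄_A / Q̄_B = 894.08 / 919.56 = 0.9723.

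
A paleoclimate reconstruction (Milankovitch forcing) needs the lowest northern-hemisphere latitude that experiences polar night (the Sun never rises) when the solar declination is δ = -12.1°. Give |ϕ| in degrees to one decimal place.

Polar night requires cos h₀ = −tan ϕ tan δ ≥ 1, i.e. tan ϕ tan δ ≤ −1.
The boundary is |tan ϕ| · |tan δ| = 1, so |ϕ| = 90° − |δ| = 90° − 12.1° = 77.9° in the northern hemisphere.

|ϕ| = 77.9°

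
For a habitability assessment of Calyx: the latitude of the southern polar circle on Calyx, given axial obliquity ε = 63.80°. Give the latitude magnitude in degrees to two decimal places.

The polar circle is the lowest latitude that experiences at least one full rotation of continuous darkness at the northern-summer solstice; it lies at |φ| = 90° − ε = 90° − 63.80° = 26.20°.

26.20°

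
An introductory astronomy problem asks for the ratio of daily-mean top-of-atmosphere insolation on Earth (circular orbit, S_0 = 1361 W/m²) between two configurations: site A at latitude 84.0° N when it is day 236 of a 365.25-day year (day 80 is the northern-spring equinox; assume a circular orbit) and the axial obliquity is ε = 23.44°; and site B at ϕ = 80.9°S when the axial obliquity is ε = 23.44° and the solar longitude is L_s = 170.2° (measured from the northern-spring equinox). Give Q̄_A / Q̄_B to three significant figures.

— Configuration A (ϕ=+84.0°):
Solar longitude: L_s = 360° × (236 − 80)/365.25 = 153.758°.
sin δ = sin 23.44° × sin 153.758° = 0.17589, so δ = +10.130°.
cos h₀ = −tan(+84.0°) tan(+10.130°) = -1.7000 ≤ −1 ⇒ polar day, h₀ = π.
Bracket: h₀ sin ϕ sin δ + cos ϕ cos δ sin h₀ = 3.1416×0.99452×0.17589 + 0.10453×0.98441×0.00000 = 0.549548 + 0.000000 = 0.549548.
Q̄ = (S_0/π) × [bracket] = (1361/π) × 0.549548 = 238.08 W/m².
— Configuration B (ϕ=-80.9°):
Solar declination: sin δ = sin ε · sin L_s = sin 23.44° × sin 170.2° = 0.06771, so δ = +3.882°.
cos h₀ = −tan(-80.9°) tan(+3.882°) = 0.4237, h₀ = 1.1333 rad.
Bracket: h₀ sin ϕ sin δ + cos ϕ cos δ sin h₀ = 1.1333×-0.98741×0.06771 + 0.15816×0.99771×0.90581 = -0.075770 + 0.142935 = 0.067165.
Q̄ = (S_0/π) × [bracket] = (1361/π) × 0.067165 = 29.097 W/m².
Ratio Q̄_A / Q̄_B = 238.08 / 29.097 = 8.182.

Q̄_A / Q̄_B ≈ 8.18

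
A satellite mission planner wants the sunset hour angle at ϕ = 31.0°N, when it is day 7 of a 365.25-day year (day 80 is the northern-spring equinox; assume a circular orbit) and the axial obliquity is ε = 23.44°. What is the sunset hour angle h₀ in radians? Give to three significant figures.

h₀ = 1.32 rad

Solar longitude: L_s = 360° × (7 − 80)/365.25 = -71.951°, i.e. -71.951° + 360° = 288.049°.
sin δ = sin 23.44° × sin 288.049° = -0.37821, so δ = -22.223°.
cos h₀ = −tan ϕ · tan δ = −tan(+31.0°) × tan(-22.223°) = 0.2455, so h₀ = 1.3228 rad = 75.79°.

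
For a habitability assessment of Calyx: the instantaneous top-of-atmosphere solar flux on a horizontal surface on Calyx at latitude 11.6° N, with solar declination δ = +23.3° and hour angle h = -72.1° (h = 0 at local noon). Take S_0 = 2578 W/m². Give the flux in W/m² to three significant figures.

918 W/m²

cos θ_z = sin ϕ sin δ + cos ϕ cos δ cos h = 0.079535 + 0.276525 = 0.356060.
Flux = S_0 · cos θ_z = 2578 × 0.356060 = 917.9 W/m².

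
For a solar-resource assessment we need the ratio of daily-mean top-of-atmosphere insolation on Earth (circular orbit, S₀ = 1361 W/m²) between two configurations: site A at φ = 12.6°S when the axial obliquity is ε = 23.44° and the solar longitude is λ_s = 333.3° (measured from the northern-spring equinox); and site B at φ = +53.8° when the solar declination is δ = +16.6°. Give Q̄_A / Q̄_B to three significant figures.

— Configuration A (φ=-12.6°):
Solar declination: sin δ = sin ε · sin λ_s = sin 23.44° × sin 333.3° = -0.17873, so δ = -10.296°.
cos H₀ = −tan(-12.6°) tan(-10.296°) = -0.0406, H₀ = 1.6114 rad.
Bracket: H₀ sin φ sin δ + cos φ cos δ sin H₀ = 1.6114×-0.21814×-0.17873 + 0.97592×0.98390×0.99918 = 0.062826 + 0.959420 = 1.022246.
Q̄ = (S₀/π) × [bracket] = (1361/π) × 1.022246 = 442.86 W/m².
— Configuration B (φ=+53.8°):
cos H₀ = −tan(+53.8°) tan(+16.600°) = -0.4073, H₀ = 1.9903 rad.
Bracket: H₀ sin φ sin δ + cos φ cos δ sin H₀ = 1.9903×0.80696×0.28569 + 0.59061×0.95832×0.91329 = 0.458845 + 0.516916 = 0.975761.
Q̄ = (S₀/π) × [bracket] = (1361/π) × 0.975761 = 422.72 W/m².
Ratio Q̄_A / Q̄_B = 442.86 / 422.72 = 1.048.

Q̄_A / Q̄_B ≈ 1.05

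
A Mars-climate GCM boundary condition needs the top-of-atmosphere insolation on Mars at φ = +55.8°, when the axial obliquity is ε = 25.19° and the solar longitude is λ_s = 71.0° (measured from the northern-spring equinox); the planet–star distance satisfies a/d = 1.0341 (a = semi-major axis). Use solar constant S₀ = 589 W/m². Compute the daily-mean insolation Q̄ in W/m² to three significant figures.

Solar declination: sin δ = sin ε · sin λ_s = sin 25.19° × sin 71.0° = 0.40243, so δ = +23.730°.
cos H₀ = −tan(+55.8°) tan(+23.730°) = -0.6469, H₀ = 2.2742 rad.
Bracket: H₀ sin φ sin δ + cos φ cos δ sin H₀ = 2.2742×0.82708×0.40243 + 0.56208×0.91545×0.76261 = 0.756949 + 0.392406 = 1.149355.
Inverse-square distance factor (a/d)² = 1.0341² = 1.069363.
Q̄ = (S₀/π) × 1.069363 × [bracket] = (589/π) × 1.069363 × 1.149355 = 230.4 W/m².

Q̄ ≈ 230 W/m²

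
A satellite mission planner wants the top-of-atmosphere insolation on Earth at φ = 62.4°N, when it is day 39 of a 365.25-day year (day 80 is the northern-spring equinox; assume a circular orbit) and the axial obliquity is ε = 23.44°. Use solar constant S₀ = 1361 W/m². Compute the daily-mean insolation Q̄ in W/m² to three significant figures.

Solar longitude: λ_s = 360° × (39 − 80)/365.25 = -40.411°, i.e. -40.411° + 360° = 319.589°.
sin δ = sin 23.44° × sin 319.589° = -0.25787, so δ = -14.944°.
cos H₀ = −tan(+62.4°) tan(-14.944°) = 0.5105, H₀ = 1.0350 rad.
Bracket: H₀ sin φ sin δ + cos φ cos δ sin H₀ = 1.0350×0.88620×-0.25787 + 0.46330×0.96618×0.85986 = -0.236523 + 0.384900 = 0.148377.
Q̄ = (S₀/π) × [bracket] = (1361/π) × 0.148377 = 64.28 W/m².

Q̄ ≈ 64.3 W/m²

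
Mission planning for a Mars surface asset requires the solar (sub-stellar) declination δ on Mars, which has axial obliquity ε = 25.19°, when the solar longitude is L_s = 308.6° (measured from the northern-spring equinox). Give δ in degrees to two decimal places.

sin δ = sin ε · sin L_s = sin 25.19° × sin 308.6° = -0.332632.
δ = arcsin(-0.332632) = -19.43°.

δ = -19.43°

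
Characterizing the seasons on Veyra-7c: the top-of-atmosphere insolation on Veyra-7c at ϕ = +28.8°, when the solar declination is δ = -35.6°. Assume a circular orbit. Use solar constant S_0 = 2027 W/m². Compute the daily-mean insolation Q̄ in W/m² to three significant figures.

Q̄ ≈ 212 W/m²

cos h₀ = −tan(+28.8°) tan(-35.600°) = 0.3936, h₀ = 1.1663 rad.
Bracket: h₀ sin ϕ sin δ + cos ϕ cos δ sin h₀ = 1.1663×0.48175×-0.58212 + 0.87631×0.81310×0.91929 = -0.327073 + 0.655020 = 0.327947.
Q̄ = (S_0/π) × [bracket] = (2027/π) × 0.327947 = 211.6 W/m².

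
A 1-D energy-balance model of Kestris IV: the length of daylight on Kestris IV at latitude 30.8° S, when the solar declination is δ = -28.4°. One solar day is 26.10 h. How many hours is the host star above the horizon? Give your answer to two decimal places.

cos H₀ = −tan φ · tan δ = −tan(-30.8°) × tan(-28.400°) = -0.3223, so H₀ = 1.8990 rad = 108.80°.
Daylight = 2H₀/(2π) × 26.10 h = (1.8990/π) × 26.10 = 15.78 h.

15.78 h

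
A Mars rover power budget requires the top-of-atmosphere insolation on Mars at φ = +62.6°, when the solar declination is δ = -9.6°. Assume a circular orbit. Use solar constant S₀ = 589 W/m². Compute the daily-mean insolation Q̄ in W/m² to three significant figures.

cos H₀ = −tan(+62.6°) tan(-9.600°) = 0.3263, H₀ = 1.2384 rad.
Bracket: H₀ sin φ sin δ + cos φ cos δ sin H₀ = 1.2384×0.88782×-0.16677 + 0.46020×0.98600×0.94527 = -0.183360 + 0.428923 = 0.245563.
Q̄ = (S₀/π) × [bracket] = (589/π) × 0.245563 = 46.04 W/m².

Q̄ ≈ 46.0 W/m²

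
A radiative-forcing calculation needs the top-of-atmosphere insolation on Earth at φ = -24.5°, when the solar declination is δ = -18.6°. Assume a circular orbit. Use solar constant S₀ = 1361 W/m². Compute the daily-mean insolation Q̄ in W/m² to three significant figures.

cos H₀ = −tan(-24.5°) tan(-18.600°) = -0.1534, H₀ = 1.7248 rad.
Bracket: H₀ sin φ sin δ + cos φ cos δ sin H₀ = 1.7248×-0.41469×-0.31896 + 0.90996×0.94777×0.98817 = 0.228138 + 0.852230 = 1.080368.
Q̄ = (S₀/π) × [bracket] = (1361/π) × 1.080368 = 468.0 W/m².

Q̄ ≈ 468 W/m²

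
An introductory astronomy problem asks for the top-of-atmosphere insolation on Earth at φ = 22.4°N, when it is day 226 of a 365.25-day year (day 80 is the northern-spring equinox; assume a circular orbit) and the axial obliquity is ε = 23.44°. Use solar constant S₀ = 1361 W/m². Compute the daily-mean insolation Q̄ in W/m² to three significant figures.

Q̄ ≈ 452 W/m²

Solar longitude: λ_s = 360° × (226 − 80)/365.25 = 143.901°.
sin δ = sin 23.44° × sin 143.901° = 0.23437, so δ = +13.554°.
cos H₀ = −tan(+22.4°) tan(+13.554°) = -0.0994, H₀ = 1.6703 rad.
Bracket: H₀ sin φ sin δ + cos φ cos δ sin H₀ = 1.6703×0.38107×0.23437 + 0.92455×0.97215×0.99505 = 0.149177 + 0.894352 = 1.043529.
Q̄ = (S₀/π) × [bracket] = (1361/π) × 1.043529 = 452.1 W/m².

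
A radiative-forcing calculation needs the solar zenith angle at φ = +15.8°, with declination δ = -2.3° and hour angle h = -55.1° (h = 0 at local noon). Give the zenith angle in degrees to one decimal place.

cos θ_z = sin φ sin δ + cos φ cos δ cos h = -0.010927 + 0.550086 = 0.539159.
θ_z = arccos(0.539159) = 57.4°.

θ_z = 57.4°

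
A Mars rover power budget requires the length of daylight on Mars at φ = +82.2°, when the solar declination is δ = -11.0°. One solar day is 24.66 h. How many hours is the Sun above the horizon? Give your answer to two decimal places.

0.00 h

cos H₀ = −tan φ · tan δ = 1.4190 ≥ 1, so the Sun never rises (polar night) and H₀ = 0.
Daylight = 2H₀/(2π) × 24.66 h = (0.0000/π) × 24.66 = 0.00 h.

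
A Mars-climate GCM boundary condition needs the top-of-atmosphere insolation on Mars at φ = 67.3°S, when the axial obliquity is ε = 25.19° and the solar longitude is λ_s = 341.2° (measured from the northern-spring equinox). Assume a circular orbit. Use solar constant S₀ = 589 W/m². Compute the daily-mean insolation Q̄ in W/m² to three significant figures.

Solar declination: sin δ = sin ε · sin λ_s = sin 25.19° × sin 341.2° = -0.13716, so δ = -7.884°.
cos H₀ = −tan(-67.3°) tan(-7.884°) = -0.3310, H₀ = 1.9082 rad.
Bracket: H₀ sin φ sin δ + cos φ cos δ sin H₀ = 1.9082×-0.92254×-0.13716 + 0.38591×0.99055×0.94362 = 0.241455 + 0.360711 = 0.602166.
Q̄ = (S₀/π) × [bracket] = (589/π) × 0.602166 = 112.9 W/m².

Q̄ ≈ 113 W/m²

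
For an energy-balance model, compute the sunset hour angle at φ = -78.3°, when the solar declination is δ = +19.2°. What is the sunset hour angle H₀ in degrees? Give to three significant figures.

H₀ = 0.00°

cos H₀ = −tan φ · tan δ = 1.6816 ≥ 1, so the Sun never rises (polar night) and H₀ = 0.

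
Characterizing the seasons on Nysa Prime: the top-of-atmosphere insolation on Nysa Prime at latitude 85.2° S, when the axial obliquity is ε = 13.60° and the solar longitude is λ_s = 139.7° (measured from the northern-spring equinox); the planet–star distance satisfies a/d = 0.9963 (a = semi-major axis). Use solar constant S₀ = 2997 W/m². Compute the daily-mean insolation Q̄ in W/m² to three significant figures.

Solar declination: sin δ = sin ε · sin λ_s = sin 13.60° × sin 139.7° = 0.15209, so δ = +8.748°.
cos H₀ = −tan(-85.2°) tan(+8.748°) = 1.8325 ≥ 1 ⇒ polar night, H₀ = 0 and Q̄ = 0.
Inverse-square distance factor (a/d)² = 0.9963² = 0.992614.

Q̄ ≈ 0.00 W/m²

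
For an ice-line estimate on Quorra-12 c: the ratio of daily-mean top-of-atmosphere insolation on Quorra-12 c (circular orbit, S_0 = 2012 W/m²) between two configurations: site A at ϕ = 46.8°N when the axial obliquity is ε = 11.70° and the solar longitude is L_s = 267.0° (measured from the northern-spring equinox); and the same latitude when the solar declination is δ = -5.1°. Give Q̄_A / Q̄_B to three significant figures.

— Configuration A (ϕ=+46.8°):
Solar declination: sin δ = sin ε · sin L_s = sin 11.70° × sin 267.0° = -0.20251, so δ = -11.684°.
cos h₀ = −tan(+46.8°) tan(-11.684°) = 0.2202, h₀ = 1.3488 rad.
Bracket: h₀ sin ϕ sin δ + cos ϕ cos δ sin h₀ = 1.3488×0.72897×-0.20251 + 0.68455×0.97928×0.97545 = -0.199115 + 0.653909 = 0.454794.
Q̄ = (S_0/π) × [bracket] = (2012/π) × 0.454794 = 291.27 W/m².
— Configuration B (ϕ=+46.8°):
cos h₀ = −tan(+46.8°) tan(-5.100°) = 0.0950, h₀ = 1.4756 rad.
Bracket: h₀ sin ϕ sin δ + cos ϕ cos δ sin h₀ = 1.4756×0.72897×-0.08889 + 0.68455×0.99604×0.99547 = -0.095616 + 0.678750 = 0.583134.
Q̄ = (S_0/π) × [bracket] = (2012/π) × 0.583134 = 373.46 W/m².
Ratio Q̄_A / Q̄_B = 291.27 / 373.46 = 0.7799.

Q̄_A / Q̄_B ≈ 0.780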